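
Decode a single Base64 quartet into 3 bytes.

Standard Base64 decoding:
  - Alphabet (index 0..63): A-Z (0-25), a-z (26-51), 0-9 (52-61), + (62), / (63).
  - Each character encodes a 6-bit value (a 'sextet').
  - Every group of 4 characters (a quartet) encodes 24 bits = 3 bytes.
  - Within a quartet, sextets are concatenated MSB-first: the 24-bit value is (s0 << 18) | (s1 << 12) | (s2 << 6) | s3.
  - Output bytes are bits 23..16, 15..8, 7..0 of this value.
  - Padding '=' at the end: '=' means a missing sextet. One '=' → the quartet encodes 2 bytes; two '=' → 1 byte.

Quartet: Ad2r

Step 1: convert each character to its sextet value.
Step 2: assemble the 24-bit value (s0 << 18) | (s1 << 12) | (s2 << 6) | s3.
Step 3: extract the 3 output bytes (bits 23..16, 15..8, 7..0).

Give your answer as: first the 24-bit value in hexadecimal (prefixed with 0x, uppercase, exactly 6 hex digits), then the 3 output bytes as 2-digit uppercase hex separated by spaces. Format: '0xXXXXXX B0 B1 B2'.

Sextets: A=0, d=29, 2=54, r=43
24-bit: (0<<18) | (29<<12) | (54<<6) | 43
      = 0x000000 | 0x01D000 | 0x000D80 | 0x00002B
      = 0x01DDAB
Bytes: (v>>16)&0xFF=01, (v>>8)&0xFF=DD, v&0xFF=AB

Answer: 0x01DDAB 01 DD AB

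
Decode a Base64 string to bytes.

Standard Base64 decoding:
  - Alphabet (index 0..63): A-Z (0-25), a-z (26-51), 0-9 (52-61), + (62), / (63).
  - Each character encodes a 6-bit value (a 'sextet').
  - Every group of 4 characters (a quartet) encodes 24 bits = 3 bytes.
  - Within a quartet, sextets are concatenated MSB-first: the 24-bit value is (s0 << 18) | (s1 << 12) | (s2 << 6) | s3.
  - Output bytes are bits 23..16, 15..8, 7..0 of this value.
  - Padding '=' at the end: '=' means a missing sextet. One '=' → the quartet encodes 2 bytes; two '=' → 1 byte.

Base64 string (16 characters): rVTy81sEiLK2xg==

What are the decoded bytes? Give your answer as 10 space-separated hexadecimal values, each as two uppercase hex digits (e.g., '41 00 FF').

After char 0 ('r'=43): chars_in_quartet=1 acc=0x2B bytes_emitted=0
After char 1 ('V'=21): chars_in_quartet=2 acc=0xAD5 bytes_emitted=0
After char 2 ('T'=19): chars_in_quartet=3 acc=0x2B553 bytes_emitted=0
After char 3 ('y'=50): chars_in_quartet=4 acc=0xAD54F2 -> emit AD 54 F2, reset; bytes_emitted=3
After char 4 ('8'=60): chars_in_quartet=1 acc=0x3C bytes_emitted=3
After char 5 ('1'=53): chars_in_quartet=2 acc=0xF35 bytes_emitted=3
After char 6 ('s'=44): chars_in_quartet=3 acc=0x3CD6C bytes_emitted=3
After char 7 ('E'=4): chars_in_quartet=4 acc=0xF35B04 -> emit F3 5B 04, reset; bytes_emitted=6
After char 8 ('i'=34): chars_in_quartet=1 acc=0x22 bytes_emitted=6
After char 9 ('L'=11): chars_in_quartet=2 acc=0x88B bytes_emitted=6
After char 10 ('K'=10): chars_in_quartet=3 acc=0x222CA bytes_emitted=6
After char 11 ('2'=54): chars_in_quartet=4 acc=0x88B2B6 -> emit 88 B2 B6, reset; bytes_emitted=9
After char 12 ('x'=49): chars_in_quartet=1 acc=0x31 bytes_emitted=9
After char 13 ('g'=32): chars_in_quartet=2 acc=0xC60 bytes_emitted=9
Padding '==': partial quartet acc=0xC60 -> emit C6; bytes_emitted=10

Answer: AD 54 F2 F3 5B 04 88 B2 B6 C6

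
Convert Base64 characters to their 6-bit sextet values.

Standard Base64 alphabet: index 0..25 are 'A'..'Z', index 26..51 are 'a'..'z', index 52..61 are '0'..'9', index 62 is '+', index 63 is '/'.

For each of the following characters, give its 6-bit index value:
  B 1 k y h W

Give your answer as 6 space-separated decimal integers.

Answer: 1 53 36 50 33 22

Derivation:
'B': A..Z range, ord('B') − ord('A') = 1
'1': 0..9 range, 52 + ord('1') − ord('0') = 53
'k': a..z range, 26 + ord('k') − ord('a') = 36
'y': a..z range, 26 + ord('y') − ord('a') = 50
'h': a..z range, 26 + ord('h') − ord('a') = 33
'W': A..Z range, ord('W') − ord('A') = 22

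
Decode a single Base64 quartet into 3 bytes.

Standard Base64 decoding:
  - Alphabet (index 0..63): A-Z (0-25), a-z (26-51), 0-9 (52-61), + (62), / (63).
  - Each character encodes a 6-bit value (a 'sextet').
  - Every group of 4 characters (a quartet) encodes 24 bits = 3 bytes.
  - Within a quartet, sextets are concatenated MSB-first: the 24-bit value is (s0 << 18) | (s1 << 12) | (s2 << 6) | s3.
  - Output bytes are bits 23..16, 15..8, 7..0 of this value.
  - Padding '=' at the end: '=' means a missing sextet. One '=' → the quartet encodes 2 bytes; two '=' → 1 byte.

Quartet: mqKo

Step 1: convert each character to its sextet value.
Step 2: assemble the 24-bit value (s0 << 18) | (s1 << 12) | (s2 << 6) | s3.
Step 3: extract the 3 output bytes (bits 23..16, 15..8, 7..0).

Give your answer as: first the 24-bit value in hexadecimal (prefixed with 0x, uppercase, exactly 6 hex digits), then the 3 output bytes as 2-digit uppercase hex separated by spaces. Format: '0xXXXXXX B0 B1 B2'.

Sextets: m=38, q=42, K=10, o=40
24-bit: (38<<18) | (42<<12) | (10<<6) | 40
      = 0x980000 | 0x02A000 | 0x000280 | 0x000028
      = 0x9AA2A8
Bytes: (v>>16)&0xFF=9A, (v>>8)&0xFF=A2, v&0xFF=A8

Answer: 0x9AA2A8 9A A2 A8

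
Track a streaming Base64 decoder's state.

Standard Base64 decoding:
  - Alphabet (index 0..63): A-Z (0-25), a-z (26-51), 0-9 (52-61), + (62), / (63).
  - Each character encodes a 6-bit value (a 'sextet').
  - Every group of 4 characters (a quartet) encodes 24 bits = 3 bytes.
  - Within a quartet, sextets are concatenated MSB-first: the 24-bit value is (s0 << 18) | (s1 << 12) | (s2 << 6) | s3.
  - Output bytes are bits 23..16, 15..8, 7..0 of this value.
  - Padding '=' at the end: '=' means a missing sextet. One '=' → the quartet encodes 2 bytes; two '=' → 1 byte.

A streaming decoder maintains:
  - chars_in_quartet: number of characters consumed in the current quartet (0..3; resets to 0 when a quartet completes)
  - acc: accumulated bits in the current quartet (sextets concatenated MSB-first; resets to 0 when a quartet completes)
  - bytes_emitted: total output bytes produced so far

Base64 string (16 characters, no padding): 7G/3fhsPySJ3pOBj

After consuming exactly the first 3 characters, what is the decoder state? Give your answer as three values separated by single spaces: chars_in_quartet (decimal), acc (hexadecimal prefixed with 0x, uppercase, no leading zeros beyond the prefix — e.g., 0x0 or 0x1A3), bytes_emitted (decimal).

After char 0 ('7'=59): chars_in_quartet=1 acc=0x3B bytes_emitted=0
After char 1 ('G'=6): chars_in_quartet=2 acc=0xEC6 bytes_emitted=0
After char 2 ('/'=63): chars_in_quartet=3 acc=0x3B1BF bytes_emitted=0

Answer: 3 0x3B1BF 0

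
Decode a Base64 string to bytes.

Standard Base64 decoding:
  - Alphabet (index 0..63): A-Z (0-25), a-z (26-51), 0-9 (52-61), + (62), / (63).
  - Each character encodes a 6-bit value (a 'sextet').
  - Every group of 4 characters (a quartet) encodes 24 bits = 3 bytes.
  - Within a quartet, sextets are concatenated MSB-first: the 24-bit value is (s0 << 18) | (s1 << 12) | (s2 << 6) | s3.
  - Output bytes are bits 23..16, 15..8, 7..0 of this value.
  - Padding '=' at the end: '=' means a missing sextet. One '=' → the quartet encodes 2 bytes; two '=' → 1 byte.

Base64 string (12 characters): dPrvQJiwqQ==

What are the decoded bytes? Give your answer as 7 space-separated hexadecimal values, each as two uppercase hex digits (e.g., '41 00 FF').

After char 0 ('d'=29): chars_in_quartet=1 acc=0x1D bytes_emitted=0
After char 1 ('P'=15): chars_in_quartet=2 acc=0x74F bytes_emitted=0
After char 2 ('r'=43): chars_in_quartet=3 acc=0x1D3EB bytes_emitted=0
After char 3 ('v'=47): chars_in_quartet=4 acc=0x74FAEF -> emit 74 FA EF, reset; bytes_emitted=3
After char 4 ('Q'=16): chars_in_quartet=1 acc=0x10 bytes_emitted=3
After char 5 ('J'=9): chars_in_quartet=2 acc=0x409 bytes_emitted=3
After char 6 ('i'=34): chars_in_quartet=3 acc=0x10262 bytes_emitted=3
After char 7 ('w'=48): chars_in_quartet=4 acc=0x4098B0 -> emit 40 98 B0, reset; bytes_emitted=6
After char 8 ('q'=42): chars_in_quartet=1 acc=0x2A bytes_emitted=6
After char 9 ('Q'=16): chars_in_quartet=2 acc=0xA90 bytes_emitted=6
Padding '==': partial quartet acc=0xA90 -> emit A9; bytes_emitted=7

Answer: 74 FA EF 40 98 B0 A9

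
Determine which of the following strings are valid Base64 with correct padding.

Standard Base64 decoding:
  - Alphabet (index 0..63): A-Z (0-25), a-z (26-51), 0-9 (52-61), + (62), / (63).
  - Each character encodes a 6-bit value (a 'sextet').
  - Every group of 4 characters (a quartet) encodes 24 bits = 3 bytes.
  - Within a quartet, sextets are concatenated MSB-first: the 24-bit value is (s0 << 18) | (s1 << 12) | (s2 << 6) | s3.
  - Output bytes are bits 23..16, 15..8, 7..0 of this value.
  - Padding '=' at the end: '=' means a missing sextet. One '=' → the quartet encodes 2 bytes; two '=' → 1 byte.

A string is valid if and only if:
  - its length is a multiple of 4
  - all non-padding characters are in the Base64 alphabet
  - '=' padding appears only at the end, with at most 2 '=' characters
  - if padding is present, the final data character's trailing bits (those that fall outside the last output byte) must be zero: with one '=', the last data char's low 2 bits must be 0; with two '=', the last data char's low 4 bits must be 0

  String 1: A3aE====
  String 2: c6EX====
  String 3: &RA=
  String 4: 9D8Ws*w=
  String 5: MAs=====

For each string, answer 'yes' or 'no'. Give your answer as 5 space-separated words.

String 1: 'A3aE====' → invalid (4 pad chars (max 2))
String 2: 'c6EX====' → invalid (4 pad chars (max 2))
String 3: '&RA=' → invalid (bad char(s): ['&'])
String 4: '9D8Ws*w=' → invalid (bad char(s): ['*'])
String 5: 'MAs=====' → invalid (5 pad chars (max 2))

Answer: no no no no no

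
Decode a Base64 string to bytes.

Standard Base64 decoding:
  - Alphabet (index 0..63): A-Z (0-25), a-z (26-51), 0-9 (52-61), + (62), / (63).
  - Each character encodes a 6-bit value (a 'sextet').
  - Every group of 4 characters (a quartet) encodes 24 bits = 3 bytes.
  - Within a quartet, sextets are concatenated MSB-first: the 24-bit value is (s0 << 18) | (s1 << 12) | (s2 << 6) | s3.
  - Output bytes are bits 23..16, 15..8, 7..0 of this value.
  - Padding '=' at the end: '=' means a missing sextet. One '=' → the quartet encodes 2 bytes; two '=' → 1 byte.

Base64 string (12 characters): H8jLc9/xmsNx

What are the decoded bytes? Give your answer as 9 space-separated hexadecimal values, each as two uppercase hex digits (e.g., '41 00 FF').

Answer: 1F C8 CB 73 DF F1 9A C3 71

Derivation:
After char 0 ('H'=7): chars_in_quartet=1 acc=0x7 bytes_emitted=0
After char 1 ('8'=60): chars_in_quartet=2 acc=0x1FC bytes_emitted=0
After char 2 ('j'=35): chars_in_quartet=3 acc=0x7F23 bytes_emitted=0
After char 3 ('L'=11): chars_in_quartet=4 acc=0x1FC8CB -> emit 1F C8 CB, reset; bytes_emitted=3
After char 4 ('c'=28): chars_in_quartet=1 acc=0x1C bytes_emitted=3
After char 5 ('9'=61): chars_in_quartet=2 acc=0x73D bytes_emitted=3
After char 6 ('/'=63): chars_in_quartet=3 acc=0x1CF7F bytes_emitted=3
After char 7 ('x'=49): chars_in_quartet=4 acc=0x73DFF1 -> emit 73 DF F1, reset; bytes_emitted=6
After char 8 ('m'=38): chars_in_quartet=1 acc=0x26 bytes_emitted=6
After char 9 ('s'=44): chars_in_quartet=2 acc=0x9AC bytes_emitted=6
After char 10 ('N'=13): chars_in_quartet=3 acc=0x26B0D bytes_emitted=6
After char 11 ('x'=49): chars_in_quartet=4 acc=0x9AC371 -> emit 9A C3 71, reset; bytes_emitted=9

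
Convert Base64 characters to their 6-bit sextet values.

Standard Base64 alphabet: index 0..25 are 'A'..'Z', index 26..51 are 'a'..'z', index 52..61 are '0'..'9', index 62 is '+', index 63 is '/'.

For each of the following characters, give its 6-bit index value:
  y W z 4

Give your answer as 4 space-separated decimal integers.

'y': a..z range, 26 + ord('y') − ord('a') = 50
'W': A..Z range, ord('W') − ord('A') = 22
'z': a..z range, 26 + ord('z') − ord('a') = 51
'4': 0..9 range, 52 + ord('4') − ord('0') = 56

Answer: 50 22 51 56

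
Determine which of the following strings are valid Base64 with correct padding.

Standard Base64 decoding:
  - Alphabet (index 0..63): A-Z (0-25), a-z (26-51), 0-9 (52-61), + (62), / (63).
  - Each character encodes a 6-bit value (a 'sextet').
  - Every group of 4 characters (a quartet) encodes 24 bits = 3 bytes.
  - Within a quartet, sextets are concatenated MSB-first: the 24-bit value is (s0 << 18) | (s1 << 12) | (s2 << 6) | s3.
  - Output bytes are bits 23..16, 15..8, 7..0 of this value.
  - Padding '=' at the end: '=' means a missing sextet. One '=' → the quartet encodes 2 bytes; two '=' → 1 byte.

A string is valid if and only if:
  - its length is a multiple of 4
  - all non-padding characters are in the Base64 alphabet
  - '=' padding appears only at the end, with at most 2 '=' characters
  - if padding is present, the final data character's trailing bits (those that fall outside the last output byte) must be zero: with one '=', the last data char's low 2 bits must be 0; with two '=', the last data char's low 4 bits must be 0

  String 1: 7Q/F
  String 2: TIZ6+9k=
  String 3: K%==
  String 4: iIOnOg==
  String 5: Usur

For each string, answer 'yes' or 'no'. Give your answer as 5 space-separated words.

String 1: '7Q/F' → valid
String 2: 'TIZ6+9k=' → valid
String 3: 'K%==' → invalid (bad char(s): ['%'])
String 4: 'iIOnOg==' → valid
String 5: 'Usur' → valid

Answer: yes yes no yes yes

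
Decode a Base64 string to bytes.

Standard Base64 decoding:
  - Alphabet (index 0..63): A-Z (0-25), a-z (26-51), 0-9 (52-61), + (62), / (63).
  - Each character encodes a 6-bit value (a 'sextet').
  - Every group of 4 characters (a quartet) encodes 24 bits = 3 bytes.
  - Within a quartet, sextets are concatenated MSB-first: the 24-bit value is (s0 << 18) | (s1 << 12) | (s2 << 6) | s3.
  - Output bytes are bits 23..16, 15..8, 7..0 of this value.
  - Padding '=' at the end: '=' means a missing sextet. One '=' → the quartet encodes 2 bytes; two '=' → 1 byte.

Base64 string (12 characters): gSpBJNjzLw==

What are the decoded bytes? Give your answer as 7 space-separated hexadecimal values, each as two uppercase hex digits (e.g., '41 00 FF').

After char 0 ('g'=32): chars_in_quartet=1 acc=0x20 bytes_emitted=0
After char 1 ('S'=18): chars_in_quartet=2 acc=0x812 bytes_emitted=0
After char 2 ('p'=41): chars_in_quartet=3 acc=0x204A9 bytes_emitted=0
After char 3 ('B'=1): chars_in_quartet=4 acc=0x812A41 -> emit 81 2A 41, reset; bytes_emitted=3
After char 4 ('J'=9): chars_in_quartet=1 acc=0x9 bytes_emitted=3
After char 5 ('N'=13): chars_in_quartet=2 acc=0x24D bytes_emitted=3
After char 6 ('j'=35): chars_in_quartet=3 acc=0x9363 bytes_emitted=3
After char 7 ('z'=51): chars_in_quartet=4 acc=0x24D8F3 -> emit 24 D8 F3, reset; bytes_emitted=6
After char 8 ('L'=11): chars_in_quartet=1 acc=0xB bytes_emitted=6
After char 9 ('w'=48): chars_in_quartet=2 acc=0x2F0 bytes_emitted=6
Padding '==': partial quartet acc=0x2F0 -> emit 2F; bytes_emitted=7

Answer: 81 2A 41 24 D8 F3 2F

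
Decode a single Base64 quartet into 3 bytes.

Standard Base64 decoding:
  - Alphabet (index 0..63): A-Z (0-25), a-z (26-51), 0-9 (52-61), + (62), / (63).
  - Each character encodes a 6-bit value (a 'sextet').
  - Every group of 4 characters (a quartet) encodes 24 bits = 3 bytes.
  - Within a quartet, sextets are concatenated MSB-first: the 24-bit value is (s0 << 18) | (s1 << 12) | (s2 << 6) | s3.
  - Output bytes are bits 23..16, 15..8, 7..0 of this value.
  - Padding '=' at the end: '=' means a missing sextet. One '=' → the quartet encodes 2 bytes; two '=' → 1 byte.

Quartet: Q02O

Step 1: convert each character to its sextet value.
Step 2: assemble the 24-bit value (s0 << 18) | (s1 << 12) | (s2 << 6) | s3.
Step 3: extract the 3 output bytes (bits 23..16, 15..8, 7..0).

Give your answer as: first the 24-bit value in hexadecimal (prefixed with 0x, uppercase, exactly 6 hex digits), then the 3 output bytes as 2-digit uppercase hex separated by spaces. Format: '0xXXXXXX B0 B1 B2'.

Sextets: Q=16, 0=52, 2=54, O=14
24-bit: (16<<18) | (52<<12) | (54<<6) | 14
      = 0x400000 | 0x034000 | 0x000D80 | 0x00000E
      = 0x434D8E
Bytes: (v>>16)&0xFF=43, (v>>8)&0xFF=4D, v&0xFF=8E

Answer: 0x434D8E 43 4D 8E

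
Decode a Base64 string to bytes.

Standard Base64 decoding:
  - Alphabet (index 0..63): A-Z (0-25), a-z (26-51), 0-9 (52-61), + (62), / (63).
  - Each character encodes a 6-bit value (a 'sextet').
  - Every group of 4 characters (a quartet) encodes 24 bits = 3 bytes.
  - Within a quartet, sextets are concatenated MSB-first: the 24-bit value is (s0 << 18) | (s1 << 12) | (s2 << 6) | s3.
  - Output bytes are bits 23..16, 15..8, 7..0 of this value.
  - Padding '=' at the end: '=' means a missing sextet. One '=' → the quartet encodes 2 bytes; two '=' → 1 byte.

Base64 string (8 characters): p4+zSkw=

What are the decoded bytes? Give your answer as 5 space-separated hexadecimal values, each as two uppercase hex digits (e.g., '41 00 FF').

Answer: A7 8F B3 4A 4C

Derivation:
After char 0 ('p'=41): chars_in_quartet=1 acc=0x29 bytes_emitted=0
After char 1 ('4'=56): chars_in_quartet=2 acc=0xA78 bytes_emitted=0
After char 2 ('+'=62): chars_in_quartet=3 acc=0x29E3E bytes_emitted=0
After char 3 ('z'=51): chars_in_quartet=4 acc=0xA78FB3 -> emit A7 8F B3, reset; bytes_emitted=3
After char 4 ('S'=18): chars_in_quartet=1 acc=0x12 bytes_emitted=3
After char 5 ('k'=36): chars_in_quartet=2 acc=0x4A4 bytes_emitted=3
After char 6 ('w'=48): chars_in_quartet=3 acc=0x12930 bytes_emitted=3
Padding '=': partial quartet acc=0x12930 -> emit 4A 4C; bytes_emitted=5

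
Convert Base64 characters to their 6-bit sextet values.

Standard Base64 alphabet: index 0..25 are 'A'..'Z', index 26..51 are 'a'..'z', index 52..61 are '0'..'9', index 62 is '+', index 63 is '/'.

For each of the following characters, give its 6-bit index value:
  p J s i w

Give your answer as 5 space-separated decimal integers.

'p': a..z range, 26 + ord('p') − ord('a') = 41
'J': A..Z range, ord('J') − ord('A') = 9
's': a..z range, 26 + ord('s') − ord('a') = 44
'i': a..z range, 26 + ord('i') − ord('a') = 34
'w': a..z range, 26 + ord('w') − ord('a') = 48

Answer: 41 9 44 34 48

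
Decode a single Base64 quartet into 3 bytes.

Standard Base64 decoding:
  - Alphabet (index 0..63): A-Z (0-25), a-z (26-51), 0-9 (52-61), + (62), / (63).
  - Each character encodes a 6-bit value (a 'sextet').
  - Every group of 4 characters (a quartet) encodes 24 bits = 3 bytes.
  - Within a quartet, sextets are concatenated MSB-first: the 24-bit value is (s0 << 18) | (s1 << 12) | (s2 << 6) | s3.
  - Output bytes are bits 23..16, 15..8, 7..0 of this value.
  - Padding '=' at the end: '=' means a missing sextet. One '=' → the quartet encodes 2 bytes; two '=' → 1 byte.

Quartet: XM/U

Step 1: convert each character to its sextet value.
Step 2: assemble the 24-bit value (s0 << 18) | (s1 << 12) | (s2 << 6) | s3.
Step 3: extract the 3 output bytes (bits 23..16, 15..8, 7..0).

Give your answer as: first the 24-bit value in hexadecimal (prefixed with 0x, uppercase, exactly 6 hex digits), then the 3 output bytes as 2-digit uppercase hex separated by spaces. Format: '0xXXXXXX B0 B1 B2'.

Answer: 0x5CCFD4 5C CF D4

Derivation:
Sextets: X=23, M=12, /=63, U=20
24-bit: (23<<18) | (12<<12) | (63<<6) | 20
      = 0x5C0000 | 0x00C000 | 0x000FC0 | 0x000014
      = 0x5CCFD4
Bytes: (v>>16)&0xFF=5C, (v>>8)&0xFF=CF, v&0xFF=D4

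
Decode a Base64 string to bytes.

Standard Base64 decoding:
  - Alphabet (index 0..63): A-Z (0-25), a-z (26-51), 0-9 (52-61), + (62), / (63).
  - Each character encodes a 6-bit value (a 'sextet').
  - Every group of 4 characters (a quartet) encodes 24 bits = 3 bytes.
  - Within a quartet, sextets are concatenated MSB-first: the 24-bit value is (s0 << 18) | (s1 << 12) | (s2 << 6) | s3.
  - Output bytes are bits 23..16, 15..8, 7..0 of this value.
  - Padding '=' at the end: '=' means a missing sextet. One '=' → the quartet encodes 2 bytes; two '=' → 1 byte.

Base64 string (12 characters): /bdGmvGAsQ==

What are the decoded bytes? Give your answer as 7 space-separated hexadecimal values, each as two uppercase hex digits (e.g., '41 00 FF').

Answer: FD B7 46 9A F1 80 B1

Derivation:
After char 0 ('/'=63): chars_in_quartet=1 acc=0x3F bytes_emitted=0
After char 1 ('b'=27): chars_in_quartet=2 acc=0xFDB bytes_emitted=0
After char 2 ('d'=29): chars_in_quartet=3 acc=0x3F6DD bytes_emitted=0
After char 3 ('G'=6): chars_in_quartet=4 acc=0xFDB746 -> emit FD B7 46, reset; bytes_emitted=3
After char 4 ('m'=38): chars_in_quartet=1 acc=0x26 bytes_emitted=3
After char 5 ('v'=47): chars_in_quartet=2 acc=0x9AF bytes_emitted=3
After char 6 ('G'=6): chars_in_quartet=3 acc=0x26BC6 bytes_emitted=3
After char 7 ('A'=0): chars_in_quartet=4 acc=0x9AF180 -> emit 9A F1 80, reset; bytes_emitted=6
After char 8 ('s'=44): chars_in_quartet=1 acc=0x2C bytes_emitted=6
After char 9 ('Q'=16): chars_in_quartet=2 acc=0xB10 bytes_emitted=6
Padding '==': partial quartet acc=0xB10 -> emit B1; bytes_emitted=7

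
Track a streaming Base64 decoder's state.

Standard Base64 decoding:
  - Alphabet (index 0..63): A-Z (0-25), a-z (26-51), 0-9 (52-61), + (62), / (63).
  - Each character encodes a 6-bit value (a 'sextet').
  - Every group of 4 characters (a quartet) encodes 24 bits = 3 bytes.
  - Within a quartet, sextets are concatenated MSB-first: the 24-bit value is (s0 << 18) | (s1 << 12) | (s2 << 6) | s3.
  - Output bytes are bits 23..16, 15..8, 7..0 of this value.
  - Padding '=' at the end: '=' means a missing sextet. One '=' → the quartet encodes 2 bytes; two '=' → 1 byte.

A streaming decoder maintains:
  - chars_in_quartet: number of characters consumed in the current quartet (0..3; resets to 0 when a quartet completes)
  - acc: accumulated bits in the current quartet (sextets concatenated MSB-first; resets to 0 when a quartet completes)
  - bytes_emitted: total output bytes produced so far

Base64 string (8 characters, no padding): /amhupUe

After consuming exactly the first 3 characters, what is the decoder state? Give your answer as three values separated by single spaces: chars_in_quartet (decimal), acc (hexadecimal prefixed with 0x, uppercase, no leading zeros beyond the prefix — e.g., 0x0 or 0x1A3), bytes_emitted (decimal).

After char 0 ('/'=63): chars_in_quartet=1 acc=0x3F bytes_emitted=0
After char 1 ('a'=26): chars_in_quartet=2 acc=0xFDA bytes_emitted=0
After char 2 ('m'=38): chars_in_quartet=3 acc=0x3F6A6 bytes_emitted=0

Answer: 3 0x3F6A6 0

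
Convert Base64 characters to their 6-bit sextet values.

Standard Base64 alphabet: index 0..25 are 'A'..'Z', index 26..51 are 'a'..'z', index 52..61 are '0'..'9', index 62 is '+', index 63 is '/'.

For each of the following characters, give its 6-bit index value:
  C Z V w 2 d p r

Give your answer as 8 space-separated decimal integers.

Answer: 2 25 21 48 54 29 41 43

Derivation:
'C': A..Z range, ord('C') − ord('A') = 2
'Z': A..Z range, ord('Z') − ord('A') = 25
'V': A..Z range, ord('V') − ord('A') = 21
'w': a..z range, 26 + ord('w') − ord('a') = 48
'2': 0..9 range, 52 + ord('2') − ord('0') = 54
'd': a..z range, 26 + ord('d') − ord('a') = 29
'p': a..z range, 26 + ord('p') − ord('a') = 41
'r': a..z range, 26 + ord('r') − ord('a') = 43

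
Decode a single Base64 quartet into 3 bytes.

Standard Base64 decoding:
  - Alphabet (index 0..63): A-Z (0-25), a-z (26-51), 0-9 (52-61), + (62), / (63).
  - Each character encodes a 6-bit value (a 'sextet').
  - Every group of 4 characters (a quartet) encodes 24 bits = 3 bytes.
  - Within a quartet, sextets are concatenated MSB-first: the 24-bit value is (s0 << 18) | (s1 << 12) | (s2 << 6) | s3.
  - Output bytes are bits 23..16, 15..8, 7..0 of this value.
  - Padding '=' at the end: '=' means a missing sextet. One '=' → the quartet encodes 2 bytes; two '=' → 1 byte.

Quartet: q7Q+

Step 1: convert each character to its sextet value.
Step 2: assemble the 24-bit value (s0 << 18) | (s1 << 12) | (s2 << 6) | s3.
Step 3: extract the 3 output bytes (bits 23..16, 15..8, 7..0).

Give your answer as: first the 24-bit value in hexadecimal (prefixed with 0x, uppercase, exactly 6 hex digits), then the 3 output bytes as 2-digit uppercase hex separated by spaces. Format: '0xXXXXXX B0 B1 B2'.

Answer: 0xABB43E AB B4 3E

Derivation:
Sextets: q=42, 7=59, Q=16, +=62
24-bit: (42<<18) | (59<<12) | (16<<6) | 62
      = 0xA80000 | 0x03B000 | 0x000400 | 0x00003E
      = 0xABB43E
Bytes: (v>>16)&0xFF=AB, (v>>8)&0xFF=B4, v&0xFF=3E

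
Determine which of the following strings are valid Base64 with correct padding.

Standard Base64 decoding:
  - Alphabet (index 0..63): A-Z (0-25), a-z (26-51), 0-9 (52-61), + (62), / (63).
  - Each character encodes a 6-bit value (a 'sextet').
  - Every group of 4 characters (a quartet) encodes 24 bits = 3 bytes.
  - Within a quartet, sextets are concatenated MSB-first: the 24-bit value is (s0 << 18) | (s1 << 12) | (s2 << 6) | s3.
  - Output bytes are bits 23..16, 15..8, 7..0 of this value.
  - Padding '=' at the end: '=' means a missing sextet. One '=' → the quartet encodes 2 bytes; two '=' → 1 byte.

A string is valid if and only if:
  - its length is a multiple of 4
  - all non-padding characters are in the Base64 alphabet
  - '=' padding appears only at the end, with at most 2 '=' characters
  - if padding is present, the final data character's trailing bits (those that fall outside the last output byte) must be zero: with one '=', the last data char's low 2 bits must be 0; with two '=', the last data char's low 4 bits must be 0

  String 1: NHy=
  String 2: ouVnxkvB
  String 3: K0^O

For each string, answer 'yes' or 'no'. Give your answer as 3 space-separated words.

Answer: no yes no

Derivation:
String 1: 'NHy=' → invalid (bad trailing bits)
String 2: 'ouVnxkvB' → valid
String 3: 'K0^O' → invalid (bad char(s): ['^'])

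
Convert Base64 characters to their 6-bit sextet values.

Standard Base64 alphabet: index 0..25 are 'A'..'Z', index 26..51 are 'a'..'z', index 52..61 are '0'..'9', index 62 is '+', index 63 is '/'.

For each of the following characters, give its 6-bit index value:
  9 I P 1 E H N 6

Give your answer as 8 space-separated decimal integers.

Answer: 61 8 15 53 4 7 13 58

Derivation:
'9': 0..9 range, 52 + ord('9') − ord('0') = 61
'I': A..Z range, ord('I') − ord('A') = 8
'P': A..Z range, ord('P') − ord('A') = 15
'1': 0..9 range, 52 + ord('1') − ord('0') = 53
'E': A..Z range, ord('E') − ord('A') = 4
'H': A..Z range, ord('H') − ord('A') = 7
'N': A..Z range, ord('N') − ord('A') = 13
'6': 0..9 range, 52 + ord('6') − ord('0') = 58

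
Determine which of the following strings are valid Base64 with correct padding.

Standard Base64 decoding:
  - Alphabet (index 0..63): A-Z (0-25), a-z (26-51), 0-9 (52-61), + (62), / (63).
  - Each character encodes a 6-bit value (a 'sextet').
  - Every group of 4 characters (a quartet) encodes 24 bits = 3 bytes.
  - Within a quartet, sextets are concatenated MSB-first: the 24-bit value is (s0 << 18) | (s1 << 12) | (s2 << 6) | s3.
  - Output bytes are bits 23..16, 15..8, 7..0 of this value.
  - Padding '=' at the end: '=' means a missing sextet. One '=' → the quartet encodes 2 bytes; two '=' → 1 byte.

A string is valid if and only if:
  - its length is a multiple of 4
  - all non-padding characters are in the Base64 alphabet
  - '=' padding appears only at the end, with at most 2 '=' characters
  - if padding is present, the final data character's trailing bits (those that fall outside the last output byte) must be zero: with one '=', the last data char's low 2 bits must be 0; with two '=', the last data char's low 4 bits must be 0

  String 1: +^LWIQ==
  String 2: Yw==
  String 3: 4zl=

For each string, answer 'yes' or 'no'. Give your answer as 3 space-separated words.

String 1: '+^LWIQ==' → invalid (bad char(s): ['^'])
String 2: 'Yw==' → valid
String 3: '4zl=' → invalid (bad trailing bits)

Answer: no yes no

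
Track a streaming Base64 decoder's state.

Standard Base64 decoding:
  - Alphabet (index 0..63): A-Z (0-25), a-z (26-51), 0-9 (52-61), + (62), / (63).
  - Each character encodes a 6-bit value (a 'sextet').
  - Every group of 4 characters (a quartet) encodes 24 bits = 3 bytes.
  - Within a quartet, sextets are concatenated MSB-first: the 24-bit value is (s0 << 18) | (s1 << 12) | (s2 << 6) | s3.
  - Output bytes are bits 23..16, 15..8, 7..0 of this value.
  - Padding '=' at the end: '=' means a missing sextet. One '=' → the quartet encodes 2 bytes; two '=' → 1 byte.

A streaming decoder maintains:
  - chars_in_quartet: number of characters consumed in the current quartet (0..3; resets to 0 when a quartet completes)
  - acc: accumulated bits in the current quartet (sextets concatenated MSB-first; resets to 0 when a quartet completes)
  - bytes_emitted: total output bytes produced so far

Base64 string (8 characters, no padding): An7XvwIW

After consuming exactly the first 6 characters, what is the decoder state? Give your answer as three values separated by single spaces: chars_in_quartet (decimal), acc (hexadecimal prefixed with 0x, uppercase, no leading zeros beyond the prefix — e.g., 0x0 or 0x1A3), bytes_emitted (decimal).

After char 0 ('A'=0): chars_in_quartet=1 acc=0x0 bytes_emitted=0
After char 1 ('n'=39): chars_in_quartet=2 acc=0x27 bytes_emitted=0
After char 2 ('7'=59): chars_in_quartet=3 acc=0x9FB bytes_emitted=0
After char 3 ('X'=23): chars_in_quartet=4 acc=0x27ED7 -> emit 02 7E D7, reset; bytes_emitted=3
After char 4 ('v'=47): chars_in_quartet=1 acc=0x2F bytes_emitted=3
After char 5 ('w'=48): chars_in_quartet=2 acc=0xBF0 bytes_emitted=3

Answer: 2 0xBF0 3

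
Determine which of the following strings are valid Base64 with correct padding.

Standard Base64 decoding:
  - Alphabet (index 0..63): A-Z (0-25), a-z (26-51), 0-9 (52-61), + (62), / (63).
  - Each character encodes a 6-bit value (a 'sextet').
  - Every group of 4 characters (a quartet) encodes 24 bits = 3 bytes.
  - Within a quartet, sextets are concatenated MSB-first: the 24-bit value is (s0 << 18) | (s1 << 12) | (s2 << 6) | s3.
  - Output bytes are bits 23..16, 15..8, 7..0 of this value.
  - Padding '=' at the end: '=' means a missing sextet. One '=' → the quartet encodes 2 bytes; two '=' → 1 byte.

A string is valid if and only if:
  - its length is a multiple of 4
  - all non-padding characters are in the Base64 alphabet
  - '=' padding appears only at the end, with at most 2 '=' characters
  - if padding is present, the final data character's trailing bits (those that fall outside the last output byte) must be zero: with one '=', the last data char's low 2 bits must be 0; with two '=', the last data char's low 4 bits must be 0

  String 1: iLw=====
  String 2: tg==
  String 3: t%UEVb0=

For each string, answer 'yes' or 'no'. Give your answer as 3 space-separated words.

Answer: no yes no

Derivation:
String 1: 'iLw=====' → invalid (5 pad chars (max 2))
String 2: 'tg==' → valid
String 3: 't%UEVb0=' → invalid (bad char(s): ['%'])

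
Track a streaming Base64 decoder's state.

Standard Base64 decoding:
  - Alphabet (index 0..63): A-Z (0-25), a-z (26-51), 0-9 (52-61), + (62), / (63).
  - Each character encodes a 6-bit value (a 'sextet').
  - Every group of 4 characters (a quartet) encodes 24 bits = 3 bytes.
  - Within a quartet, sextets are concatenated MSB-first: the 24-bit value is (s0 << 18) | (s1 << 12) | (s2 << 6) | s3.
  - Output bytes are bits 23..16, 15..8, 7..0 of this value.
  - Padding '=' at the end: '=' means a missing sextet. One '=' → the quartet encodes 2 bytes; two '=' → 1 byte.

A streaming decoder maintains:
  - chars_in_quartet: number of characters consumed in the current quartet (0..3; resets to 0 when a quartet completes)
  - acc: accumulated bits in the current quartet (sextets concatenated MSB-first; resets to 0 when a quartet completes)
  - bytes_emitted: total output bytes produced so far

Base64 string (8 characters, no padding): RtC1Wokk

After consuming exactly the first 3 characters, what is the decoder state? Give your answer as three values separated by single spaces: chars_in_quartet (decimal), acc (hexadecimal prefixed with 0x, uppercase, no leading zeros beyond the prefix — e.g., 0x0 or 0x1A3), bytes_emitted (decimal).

After char 0 ('R'=17): chars_in_quartet=1 acc=0x11 bytes_emitted=0
After char 1 ('t'=45): chars_in_quartet=2 acc=0x46D bytes_emitted=0
After char 2 ('C'=2): chars_in_quartet=3 acc=0x11B42 bytes_emitted=0

Answer: 3 0x11B42 0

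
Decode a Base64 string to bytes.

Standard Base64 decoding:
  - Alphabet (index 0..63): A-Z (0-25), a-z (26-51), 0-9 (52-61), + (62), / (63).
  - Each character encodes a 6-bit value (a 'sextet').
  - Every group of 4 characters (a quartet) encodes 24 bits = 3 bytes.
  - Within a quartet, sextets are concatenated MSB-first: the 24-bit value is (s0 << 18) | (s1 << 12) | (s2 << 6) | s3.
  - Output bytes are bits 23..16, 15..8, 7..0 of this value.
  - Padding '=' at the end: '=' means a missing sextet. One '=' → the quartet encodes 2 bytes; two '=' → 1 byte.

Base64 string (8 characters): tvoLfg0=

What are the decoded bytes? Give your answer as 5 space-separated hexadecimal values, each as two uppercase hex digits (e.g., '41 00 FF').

Answer: B6 FA 0B 7E 0D

Derivation:
After char 0 ('t'=45): chars_in_quartet=1 acc=0x2D bytes_emitted=0
After char 1 ('v'=47): chars_in_quartet=2 acc=0xB6F bytes_emitted=0
After char 2 ('o'=40): chars_in_quartet=3 acc=0x2DBE8 bytes_emitted=0
After char 3 ('L'=11): chars_in_quartet=4 acc=0xB6FA0B -> emit B6 FA 0B, reset; bytes_emitted=3
After char 4 ('f'=31): chars_in_quartet=1 acc=0x1F bytes_emitted=3
After char 5 ('g'=32): chars_in_quartet=2 acc=0x7E0 bytes_emitted=3
After char 6 ('0'=52): chars_in_quartet=3 acc=0x1F834 bytes_emitted=3
Padding '=': partial quartet acc=0x1F834 -> emit 7E 0D; bytes_emitted=5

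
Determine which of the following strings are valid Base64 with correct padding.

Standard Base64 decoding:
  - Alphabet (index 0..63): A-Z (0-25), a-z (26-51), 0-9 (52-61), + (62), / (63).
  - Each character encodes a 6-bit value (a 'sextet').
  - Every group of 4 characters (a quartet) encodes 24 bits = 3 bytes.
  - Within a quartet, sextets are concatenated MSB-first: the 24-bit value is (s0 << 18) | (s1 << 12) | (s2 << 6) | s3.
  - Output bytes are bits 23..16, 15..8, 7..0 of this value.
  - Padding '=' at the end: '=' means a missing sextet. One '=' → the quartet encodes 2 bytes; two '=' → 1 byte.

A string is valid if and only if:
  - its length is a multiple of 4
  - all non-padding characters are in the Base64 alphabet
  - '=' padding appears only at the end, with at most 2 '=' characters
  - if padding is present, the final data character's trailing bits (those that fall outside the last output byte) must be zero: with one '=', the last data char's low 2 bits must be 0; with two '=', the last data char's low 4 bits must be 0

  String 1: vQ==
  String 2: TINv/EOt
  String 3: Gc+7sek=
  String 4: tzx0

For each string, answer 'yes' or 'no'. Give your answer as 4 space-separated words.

Answer: yes yes yes yes

Derivation:
String 1: 'vQ==' → valid
String 2: 'TINv/EOt' → valid
String 3: 'Gc+7sek=' → valid
String 4: 'tzx0' → valid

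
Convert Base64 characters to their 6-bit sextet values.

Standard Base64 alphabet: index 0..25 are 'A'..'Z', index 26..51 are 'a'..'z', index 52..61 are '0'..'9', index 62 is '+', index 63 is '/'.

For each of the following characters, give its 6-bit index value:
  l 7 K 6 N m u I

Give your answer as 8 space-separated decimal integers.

'l': a..z range, 26 + ord('l') − ord('a') = 37
'7': 0..9 range, 52 + ord('7') − ord('0') = 59
'K': A..Z range, ord('K') − ord('A') = 10
'6': 0..9 range, 52 + ord('6') − ord('0') = 58
'N': A..Z range, ord('N') − ord('A') = 13
'm': a..z range, 26 + ord('m') − ord('a') = 38
'u': a..z range, 26 + ord('u') − ord('a') = 46
'I': A..Z range, ord('I') − ord('A') = 8

Answer: 37 59 10 58 13 38 46 8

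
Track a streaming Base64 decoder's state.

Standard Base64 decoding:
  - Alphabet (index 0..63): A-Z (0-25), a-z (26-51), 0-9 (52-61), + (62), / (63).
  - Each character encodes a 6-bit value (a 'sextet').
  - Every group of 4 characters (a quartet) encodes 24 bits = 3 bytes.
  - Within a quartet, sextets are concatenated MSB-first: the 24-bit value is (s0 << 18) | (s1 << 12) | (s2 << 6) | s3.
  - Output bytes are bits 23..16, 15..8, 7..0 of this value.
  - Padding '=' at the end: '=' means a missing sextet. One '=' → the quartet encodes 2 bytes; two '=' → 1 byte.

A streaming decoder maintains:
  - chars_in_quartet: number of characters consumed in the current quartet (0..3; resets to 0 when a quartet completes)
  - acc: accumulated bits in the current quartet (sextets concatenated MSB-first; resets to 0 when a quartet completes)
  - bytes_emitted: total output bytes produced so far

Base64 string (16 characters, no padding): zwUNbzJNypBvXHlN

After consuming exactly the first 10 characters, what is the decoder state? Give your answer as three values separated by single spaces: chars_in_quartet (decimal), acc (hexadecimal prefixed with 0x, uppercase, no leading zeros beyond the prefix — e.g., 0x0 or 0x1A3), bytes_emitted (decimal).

After char 0 ('z'=51): chars_in_quartet=1 acc=0x33 bytes_emitted=0
After char 1 ('w'=48): chars_in_quartet=2 acc=0xCF0 bytes_emitted=0
After char 2 ('U'=20): chars_in_quartet=3 acc=0x33C14 bytes_emitted=0
After char 3 ('N'=13): chars_in_quartet=4 acc=0xCF050D -> emit CF 05 0D, reset; bytes_emitted=3
After char 4 ('b'=27): chars_in_quartet=1 acc=0x1B bytes_emitted=3
After char 5 ('z'=51): chars_in_quartet=2 acc=0x6F3 bytes_emitted=3
After char 6 ('J'=9): chars_in_quartet=3 acc=0x1BCC9 bytes_emitted=3
After char 7 ('N'=13): chars_in_quartet=4 acc=0x6F324D -> emit 6F 32 4D, reset; bytes_emitted=6
After char 8 ('y'=50): chars_in_quartet=1 acc=0x32 bytes_emitted=6
After char 9 ('p'=41): chars_in_quartet=2 acc=0xCA9 bytes_emitted=6

Answer: 2 0xCA9 6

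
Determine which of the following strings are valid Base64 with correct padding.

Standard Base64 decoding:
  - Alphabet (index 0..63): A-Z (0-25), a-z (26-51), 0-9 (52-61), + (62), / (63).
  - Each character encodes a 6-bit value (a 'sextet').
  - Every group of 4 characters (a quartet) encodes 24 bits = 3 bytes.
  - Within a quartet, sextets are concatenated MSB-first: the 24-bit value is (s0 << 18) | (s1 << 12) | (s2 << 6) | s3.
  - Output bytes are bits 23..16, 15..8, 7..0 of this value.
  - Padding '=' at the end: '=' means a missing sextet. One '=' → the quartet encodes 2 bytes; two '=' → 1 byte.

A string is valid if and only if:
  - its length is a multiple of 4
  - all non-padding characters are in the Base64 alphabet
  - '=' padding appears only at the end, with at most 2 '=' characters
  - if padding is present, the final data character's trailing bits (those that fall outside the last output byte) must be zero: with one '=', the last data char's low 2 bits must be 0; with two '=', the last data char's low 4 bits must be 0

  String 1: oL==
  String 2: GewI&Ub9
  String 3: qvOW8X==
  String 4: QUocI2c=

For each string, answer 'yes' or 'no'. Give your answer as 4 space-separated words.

Answer: no no no yes

Derivation:
String 1: 'oL==' → invalid (bad trailing bits)
String 2: 'GewI&Ub9' → invalid (bad char(s): ['&'])
String 3: 'qvOW8X==' → invalid (bad trailing bits)
String 4: 'QUocI2c=' → valid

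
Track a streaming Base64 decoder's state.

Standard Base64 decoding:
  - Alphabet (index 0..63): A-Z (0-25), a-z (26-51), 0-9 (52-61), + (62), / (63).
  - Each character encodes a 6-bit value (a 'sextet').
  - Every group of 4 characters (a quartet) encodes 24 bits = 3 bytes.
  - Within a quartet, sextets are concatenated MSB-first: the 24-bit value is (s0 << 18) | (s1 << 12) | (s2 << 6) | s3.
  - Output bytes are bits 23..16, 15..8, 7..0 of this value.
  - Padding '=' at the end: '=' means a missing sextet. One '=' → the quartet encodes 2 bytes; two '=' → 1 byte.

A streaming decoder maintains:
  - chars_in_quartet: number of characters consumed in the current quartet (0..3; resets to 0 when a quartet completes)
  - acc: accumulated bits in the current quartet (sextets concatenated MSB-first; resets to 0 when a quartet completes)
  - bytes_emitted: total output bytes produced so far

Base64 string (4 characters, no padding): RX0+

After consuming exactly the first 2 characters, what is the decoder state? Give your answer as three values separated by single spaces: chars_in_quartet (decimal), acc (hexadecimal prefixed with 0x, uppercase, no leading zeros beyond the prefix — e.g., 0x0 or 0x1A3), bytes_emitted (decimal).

After char 0 ('R'=17): chars_in_quartet=1 acc=0x11 bytes_emitted=0
After char 1 ('X'=23): chars_in_quartet=2 acc=0x457 bytes_emitted=0

Answer: 2 0x457 0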